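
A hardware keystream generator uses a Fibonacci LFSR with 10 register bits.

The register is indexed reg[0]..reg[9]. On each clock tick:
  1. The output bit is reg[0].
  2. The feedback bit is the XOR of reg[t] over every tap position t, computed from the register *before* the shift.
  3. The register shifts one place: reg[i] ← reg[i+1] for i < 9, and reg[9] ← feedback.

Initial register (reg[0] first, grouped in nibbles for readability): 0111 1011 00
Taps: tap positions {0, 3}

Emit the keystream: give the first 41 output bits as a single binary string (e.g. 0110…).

tick  register→output (feedback)
  0  0111101100→0 (1)
  1  1111011001→1 (0)
  2  1110110010→1 (1)
  3  1101100101→1 (0)
  4  1011001010→1 (0)
  5  0110010100→0 (0)
  6  1100101000→1 (1)
  7  1001010001→1 (0)
  8  0010100010→0 (0)
  9  0101000100→0 (1)
 10  1010001001→1 (1)
 11  0100010011→0 (0)
 12  1000100110→1 (1)
 13  0001001101→0 (1)
 14  0010011011→0 (0)
 15  0100110110→0 (0)
 16  1001101100→1 (0)
 17  0011011000→0 (1)
 18  0110110001→0 (0)
 19  1101100010→1 (0)
 20  1011000100→1 (0)
 21  0110001000→0 (0)
 22  1100010000→1 (1)
 23  1000100001→1 (1)
 24  0001000011→0 (1)
 25  0010000111→0 (0)
 26  0100001110→0 (0)
 27  1000011100→1 (1)
 28  0000111001→0 (0)
 29  0001110010→0 (1)
 30  0011100101→0 (1)
 31  0111001011→0 (1)
 32  1110010111→1 (1)
 33  1100101111→1 (1)
 34  1001011111→1 (0)
 35  0010111110→0 (0)
 36  0101111100→0 (1)
 37  1011111001→1 (0)
 38  0111110010→0 (1)
 39  1111100101→1 (0)
 40  1111001010→1 (0)

01111011001010001001101100010000111001011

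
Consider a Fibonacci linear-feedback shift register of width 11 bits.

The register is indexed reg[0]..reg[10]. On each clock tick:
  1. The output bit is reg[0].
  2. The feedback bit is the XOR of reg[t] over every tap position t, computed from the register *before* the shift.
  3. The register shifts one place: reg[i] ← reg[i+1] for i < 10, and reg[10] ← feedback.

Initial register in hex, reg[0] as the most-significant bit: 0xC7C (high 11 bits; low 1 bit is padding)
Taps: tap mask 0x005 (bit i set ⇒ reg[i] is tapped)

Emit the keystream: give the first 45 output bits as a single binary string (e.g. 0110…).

tick  register→output (feedback)
  0  11000111110→1 (1)
  1  10001111101→1 (1)
  2  00011111011→0 (0)
  3  00111110110→0 (1)
  4  01111101101→0 (1)
  5  11111011011→1 (0)
  6  11110110110→1 (0)
  7  11101101100→1 (0)
  8  11011011000→1 (1)
  9  10110110001→1 (0)
 10  01101100010→0 (1)
 11  11011000101→1 (1)
 12  10110001011→1 (0)
 13  01100010110→0 (1)
 14  11000101101→1 (1)
 15  10001011011→1 (1)
 16  00010110111→0 (0)
 17  00101101110→0 (1)
 18  01011011101→0 (0)
 19  10110111010→1 (0)
 20  01101110100→0 (1)
 21  11011101001→1 (1)
 22  10111010011→1 (0)
 23  01110100110→0 (1)
 24  11101001101→1 (0)
 25  11010011010→1 (1)
 26  10100110101→1 (0)
 27  01001101010→0 (0)
 28  10011010100→1 (1)
 29  00110101001→0 (1)
 30  01101010011→0 (1)
 31  11010100111→1 (1)
 32  10101001111→1 (0)
 33  01010011110→0 (0)
 34  10100111100→1 (0)
 35  01001111000→0 (0)
 36  10011110000→1 (1)
 37  00111100001→0 (1)
 38  01111000011→0 (1)
 39  11110000111→1 (0)
 40  11100001110→1 (0)
 41  11000011100→1 (1)
 42  10000111001→1 (1)
 43  00001110011→0 (0)
 44  00011100110→0 (0)

110001111101101100010110111010011010100111100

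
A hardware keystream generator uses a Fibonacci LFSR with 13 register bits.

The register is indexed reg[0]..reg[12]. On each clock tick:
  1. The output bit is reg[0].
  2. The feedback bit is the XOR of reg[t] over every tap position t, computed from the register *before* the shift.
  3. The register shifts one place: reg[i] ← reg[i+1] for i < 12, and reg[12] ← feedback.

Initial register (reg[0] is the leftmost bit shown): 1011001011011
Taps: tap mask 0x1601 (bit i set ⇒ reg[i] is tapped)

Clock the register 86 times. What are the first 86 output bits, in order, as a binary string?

10110010110111010100110100010001100000001110101010101111100101001100111011100111010011

step | reg (before) | out | fb
   0 | 1011001011011 | 1 | 1
   1 | 0110010110111 | 0 | 0
   2 | 1100101101110 | 1 | 1
   3 | 1001011011101 | 1 | 0
   4 | 0010110111010 | 0 | 1
   5 | 0101101110101 | 0 | 0
   6 | 1011011101010 | 1 | 0
   7 | 0110111010100 | 0 | 1
   8 | 1101110101001 | 1 | 1
   9 | 1011101010011 | 1 | 0
  10 | 0111010100110 | 0 | 1
  11 | 1110101001101 | 1 | 0
  12 | 1101010011010 | 1 | 0
  13 | 1010100110100 | 1 | 0
  14 | 0101001101000 | 0 | 1
  15 | 1010011010001 | 1 | 0
  16 | 0100110100010 | 0 | 0
  17 | 1001101000100 | 1 | 0
  18 | 0011010001000 | 0 | 1
  19 | 0110100010001 | 0 | 1
  20 | 1101000100011 | 1 | 0
  21 | 1010001000110 | 1 | 0
  22 | 0100010001100 | 0 | 0
  23 | 1000100011000 | 1 | 0
  24 | 0001000110000 | 0 | 0
  25 | 0010001100000 | 0 | 0
  26 | 0100011000000 | 0 | 0
  27 | 1000110000000 | 1 | 1
  28 | 0001100000001 | 0 | 1
  29 | 0011000000011 | 0 | 1
  30 | 0110000000111 | 0 | 0
  31 | 1100000001110 | 1 | 1
  32 | 1000000011101 | 1 | 0
  33 | 0000000111010 | 0 | 1
  34 | 0000001110101 | 0 | 0
  35 | 0000011101010 | 0 | 1
  36 | 0000111010101 | 0 | 0
  37 | 0001110101010 | 0 | 1
  38 | 0011101010101 | 0 | 0
  39 | 0111010101010 | 0 | 1
  40 | 1110101010101 | 1 | 1
  41 | 1101010101011 | 1 | 1
  42 | 1010101010111 | 1 | 1
  43 | 0101010101111 | 0 | 1
  44 | 1010101011111 | 1 | 0
  45 | 0101010111110 | 0 | 0
  46 | 1010101111100 | 1 | 1
  47 | 0101011111001 | 0 | 0
  48 | 1010111110010 | 1 | 1
  49 | 0101111100101 | 0 | 0
  50 | 1011111001010 | 1 | 0
  51 | 0111110010100 | 0 | 1
  52 | 1111100101001 | 1 | 1
  53 | 1111001010011 | 1 | 0
  54 | 1110010100110 | 1 | 0
  55 | 1100101001100 | 1 | 1
  56 | 1001010011001 | 1 | 1
  57 | 0010100110011 | 0 | 1
  58 | 0101001100111 | 0 | 0
  59 | 1010011001110 | 1 | 1
  60 | 0100110011101 | 0 | 1
  61 | 1001100111011 | 1 | 1
  62 | 0011001110111 | 0 | 0
  63 | 0110011101110 | 0 | 0
  64 | 1100111011100 | 1 | 1
  65 | 1001110111001 | 1 | 1
  66 | 0011101110011 | 0 | 1
  67 | 0111011100111 | 0 | 0
  68 | 1110111001110 | 1 | 1
  69 | 1101110011101 | 1 | 0
  70 | 1011100111010 | 1 | 0
  71 | 0111001110100 | 0 | 1
  72 | 1110011101001 | 1 | 1
  73 | 1100111010011 | 1 | 0
  74 | 1001110100110 | 1 | 0
  75 | 0011101001100 | 0 | 0
  76 | 0111010011000 | 0 | 1
  77 | 1110100110001 | 1 | 0
  78 | 1101001100010 | 1 | 1
  79 | 1010011000101 | 1 | 1
  80 | 0100110001011 | 0 | 0
  81 | 1001100010110 | 1 | 0
  82 | 0011000101100 | 0 | 0
  83 | 0110001011000 | 0 | 1
  84 | 1100010110001 | 1 | 0
  85 | 1000101100010 | 1 | 1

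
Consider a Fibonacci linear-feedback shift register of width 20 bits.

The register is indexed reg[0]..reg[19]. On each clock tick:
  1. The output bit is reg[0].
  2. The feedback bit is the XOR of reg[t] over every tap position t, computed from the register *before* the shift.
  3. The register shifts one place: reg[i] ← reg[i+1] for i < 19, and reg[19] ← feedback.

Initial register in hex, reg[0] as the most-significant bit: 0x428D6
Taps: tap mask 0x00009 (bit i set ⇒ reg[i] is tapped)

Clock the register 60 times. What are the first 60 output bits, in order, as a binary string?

010000101000110101100101011011100110010011100001110101000011

tick  register→output (feedback)
  0  01000010100011010110→0 (0)
  1  10000101000110101100→1 (1)
  2  00001010001101011001→0 (0)
  3  00010100011010110010→0 (1)
  4  00101000110101100101→0 (0)
  5  01010001101011001010→0 (1)
  6  10100011010110010101→1 (1)
  7  01000110101100101011→0 (0)
  8  10001101011001010110→1 (1)
  9  00011010110010101101→0 (1)
 10  00110101100101011011→0 (1)
 11  01101011001010110111→0 (0)
 12  11010110010101101110→1 (0)
 13  10101100101011011100→1 (1)
 14  01011001010110111001→0 (1)
 15  10110010101101110011→1 (0)
 16  01100101011011100110→0 (0)
 17  11001010110111001100→1 (1)
 18  10010101101110011001→1 (0)
 19  00101011011100110010→0 (0)
 20  01010110111001100100→0 (1)
 21  10101101110011001001→1 (1)
 22  01011011100110010011→0 (1)
 23  10110111001100100111→1 (0)
 24  01101110011001001110→0 (0)
 25  11011100110010011100→1 (0)
 26  10111001100100111000→1 (0)
 27  01110011001001110000→0 (1)
 28  11100110010011100001→1 (1)
 29  11001100100111000011→1 (1)
 30  10011001001110000111→1 (0)
 31  00110010011100001110→0 (1)
 32  01100100111000011101→0 (0)
 33  11001001110000111010→1 (1)
 34  10010011100001110101→1 (0)
 35  00100111000011101010→0 (0)
 36  01001110000111010100→0 (0)
 37  10011100001110101000→1 (0)
 38  00111000011101010000→0 (1)
 39  01110000111010100001→0 (1)
 40  11100001110101000011→1 (1)
 41  11000011101010000111→1 (1)
 42  10000111010100001111→1 (1)
 43  00001110101000011111→0 (0)
 44  00011101010000111110→0 (1)
 45  00111010100001111101→0 (1)
 46  01110101000011111011→0 (1)
 47  11101010000111110111→1 (1)
 48  11010100001111101111→1 (0)
 49  10101000011111011110→1 (1)
 50  01010000111110111101→0 (1)
 51  10100001111101111011→1 (1)
 52  01000011111011110111→0 (0)
 53  10000111110111101110→1 (1)
 54  00001111101111011101→0 (0)
 55  00011111011110111010→0 (1)
 56  00111110111101110101→0 (1)
 57  01111101111011101011→0 (1)
 58  11111011110111010111→1 (0)
 59  11110111101110101110→1 (0)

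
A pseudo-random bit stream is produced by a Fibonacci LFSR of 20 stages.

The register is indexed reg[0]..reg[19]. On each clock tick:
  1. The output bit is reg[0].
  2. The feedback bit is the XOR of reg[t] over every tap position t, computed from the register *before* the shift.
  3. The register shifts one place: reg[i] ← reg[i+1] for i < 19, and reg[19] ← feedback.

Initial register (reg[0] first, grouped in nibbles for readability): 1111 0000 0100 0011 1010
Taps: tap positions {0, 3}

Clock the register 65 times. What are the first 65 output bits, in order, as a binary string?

step | reg (before) | out | fb
   0 | 11110000010000111010 | 1 | 0
   1 | 11100000100001110100 | 1 | 1
   2 | 11000001000011101001 | 1 | 1
   3 | 10000010000111010011 | 1 | 1
   4 | 00000100001110100111 | 0 | 0
   5 | 00001000011101001110 | 0 | 0
   6 | 00010000111010011100 | 0 | 1
   7 | 00100001110100111001 | 0 | 0
   8 | 01000011101001110010 | 0 | 0
   9 | 10000111010011100100 | 1 | 1
  10 | 00001110100111001001 | 0 | 0
  11 | 00011101001110010010 | 0 | 1
  12 | 00111010011100100101 | 0 | 1
  13 | 01110100111001001011 | 0 | 1
  14 | 11101001110010010111 | 1 | 1
  15 | 11010011100100101111 | 1 | 0
  16 | 10100111001001011110 | 1 | 1
  17 | 01001110010010111101 | 0 | 0
  18 | 10011100100101111010 | 1 | 0
  19 | 00111001001011110100 | 0 | 1
  20 | 01110010010111101001 | 0 | 1
  21 | 11100100101111010011 | 1 | 1
  22 | 11001001011110100111 | 1 | 1
  23 | 10010010111101001111 | 1 | 0
  24 | 00100101111010011110 | 0 | 0
  25 | 01001011110100111100 | 0 | 0
  26 | 10010111101001111000 | 1 | 0
  27 | 00101111010011110000 | 0 | 0
  28 | 01011110100111100000 | 0 | 1
  29 | 10111101001111000001 | 1 | 0
  30 | 01111010011110000010 | 0 | 1
  31 | 11110100111100000101 | 1 | 0
  32 | 11101001111000001010 | 1 | 1
  33 | 11010011110000010101 | 1 | 0
  34 | 10100111100000101010 | 1 | 1
  35 | 01001111000001010101 | 0 | 0
  36 | 10011110000010101010 | 1 | 0
  37 | 00111100000101010100 | 0 | 1
  38 | 01111000001010101001 | 0 | 1
  39 | 11110000010101010011 | 1 | 0
  40 | 11100000101010100110 | 1 | 1
  41 | 11000001010101001101 | 1 | 1
  42 | 10000010101010011011 | 1 | 1
  43 | 00000101010100110111 | 0 | 0
  44 | 00001010101001101110 | 0 | 0
  45 | 00010101010011011100 | 0 | 1
  46 | 00101010100110111001 | 0 | 0
  47 | 01010101001101110010 | 0 | 1
  48 | 10101010011011100101 | 1 | 1
  49 | 01010100110111001011 | 0 | 1
  50 | 10101001101110010111 | 1 | 1
  51 | 01010011011100101111 | 0 | 1
  52 | 10100110111001011111 | 1 | 1
  53 | 01001101110010111111 | 0 | 0
  54 | 10011011100101111110 | 1 | 0
  55 | 00110111001011111100 | 0 | 1
  56 | 01101110010111111001 | 0 | 0
  57 | 11011100101111110010 | 1 | 0
  58 | 10111001011111100100 | 1 | 0
  59 | 01110010111111001000 | 0 | 1
  60 | 11100101111110010001 | 1 | 1
  61 | 11001011111100100011 | 1 | 1
  62 | 10010111111001000111 | 1 | 0
  63 | 00101111110010001110 | 0 | 0
  64 | 01011111100100011100 | 0 | 1

11110000010000111010011100100101111010011110000010101010011011100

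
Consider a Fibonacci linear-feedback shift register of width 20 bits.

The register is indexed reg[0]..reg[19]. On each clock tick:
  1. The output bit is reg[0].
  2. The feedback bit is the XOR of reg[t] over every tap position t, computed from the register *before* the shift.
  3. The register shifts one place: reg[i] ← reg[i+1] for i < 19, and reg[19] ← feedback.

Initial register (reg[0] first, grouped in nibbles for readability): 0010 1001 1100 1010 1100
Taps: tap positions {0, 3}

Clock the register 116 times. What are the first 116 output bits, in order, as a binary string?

k : reg_k → out_k, fb_k
0: 00101001110010101100 → 0, fb=0
1: 01010011100101011000 → 0, fb=1
2: 10100111001010110001 → 1, fb=1
3: 01001110010101100011 → 0, fb=0
4: 10011100101011000110 → 1, fb=0
5: 00111001010110001100 → 0, fb=1
6: 01110010101100011001 → 0, fb=1
7: 11100101011000110011 → 1, fb=1
8: 11001010110001100111 → 1, fb=1
9: 10010101100011001111 → 1, fb=0
10: 00101011000110011110 → 0, fb=0
11: 01010110001100111100 → 0, fb=1
12: 10101100011001111001 → 1, fb=1
13: 01011000110011110011 → 0, fb=1
14: 10110001100111100111 → 1, fb=0
15: 01100011001111001110 → 0, fb=0
16: 11000110011110011100 → 1, fb=1
17: 10001100111100111001 → 1, fb=1
18: 00011001111001110011 → 0, fb=1
19: 00110011110011100111 → 0, fb=1
20: 01100111100111001111 → 0, fb=0
21: 11001111001110011110 → 1, fb=1
22: 10011110011100111101 → 1, fb=0
23: 00111100111001111010 → 0, fb=1
24: 01111001110011110101 → 0, fb=1
25: 11110011100111101011 → 1, fb=0
26: 11100111001111010110 → 1, fb=1
27: 11001110011110101101 → 1, fb=1
28: 10011100111101011011 → 1, fb=0
29: 00111001111010110110 → 0, fb=1
30: 01110011110101101101 → 0, fb=1
31: 11100111101011011011 → 1, fb=1
32: 11001111010110110111 → 1, fb=1
33: 10011110101101101111 → 1, fb=0
34: 00111101011011011110 → 0, fb=1
35: 01111010110110111101 → 0, fb=1
36: 11110101101101111011 → 1, fb=0
37: 11101011011011110110 → 1, fb=1
38: 11010110110111101101 → 1, fb=0
39: 10101101101111011010 → 1, fb=1
40: 01011011011110110101 → 0, fb=1
41: 10110110111101101011 → 1, fb=0
42: 01101101111011010110 → 0, fb=0
43: 11011011110110101100 → 1, fb=0
44: 10110111101101011000 → 1, fb=0
45: 01101111011010110000 → 0, fb=0
46: 11011110110101100000 → 1, fb=0
47: 10111101101011000000 → 1, fb=0
48: 01111011010110000000 → 0, fb=1
49: 11110110101100000001 → 1, fb=0
50: 11101101011000000010 → 1, fb=1
51: 11011010110000000101 → 1, fb=0
52: 10110101100000001010 → 1, fb=0
53: 01101011000000010100 → 0, fb=0
54: 11010110000000101000 → 1, fb=0
55: 10101100000001010000 → 1, fb=1
56: 01011000000010100001 → 0, fb=1
57: 10110000000101000011 → 1, fb=0
58: 01100000001010000110 → 0, fb=0
59: 11000000010100001100 → 1, fb=1
60: 10000000101000011001 → 1, fb=1
61: 00000001010000110011 → 0, fb=0
62: 00000010100001100110 → 0, fb=0
63: 00000101000011001100 → 0, fb=0
64: 00001010000110011000 → 0, fb=0
65: 00010100001100110000 → 0, fb=1
66: 00101000011001100001 → 0, fb=0
67: 01010000110011000010 → 0, fb=1
68: 10100001100110000101 → 1, fb=1
69: 01000011001100001011 → 0, fb=0
70: 10000110011000010110 → 1, fb=1
71: 00001100110000101101 → 0, fb=0
72: 00011001100001011010 → 0, fb=1
73: 00110011000010110101 → 0, fb=1
74: 01100110000101101011 → 0, fb=0
75: 11001100001011010110 → 1, fb=1
76: 10011000010110101101 → 1, fb=0
77: 00110000101101011010 → 0, fb=1
78: 01100001011010110101 → 0, fb=0
79: 11000010110101101010 → 1, fb=1
80: 10000101101011010101 → 1, fb=1
81: 00001011010110101011 → 0, fb=0
82: 00010110101101010110 → 0, fb=1
83: 00101101011010101101 → 0, fb=0
84: 01011010110101011010 → 0, fb=1
85: 10110101101010110101 → 1, fb=0
86: 01101011010101101010 → 0, fb=0
87: 11010110101011010100 → 1, fb=0
88: 10101101010110101000 → 1, fb=1
89: 01011010101101010001 → 0, fb=1
90: 10110101011010100011 → 1, fb=0
91: 01101010110101000110 → 0, fb=0
92: 11010101101010001100 → 1, fb=0
93: 10101011010100011000 → 1, fb=1
94: 01010110101000110001 → 0, fb=1
95: 10101101010001100011 → 1, fb=1
96: 01011010100011000111 → 0, fb=1
97: 10110101000110001111 → 1, fb=0
98: 01101010001100011110 → 0, fb=0
99: 11010100011000111100 → 1, fb=0
100: 10101000110001111000 → 1, fb=1
101: 01010001100011110001 → 0, fb=1
102: 10100011000111100011 → 1, fb=1
103: 01000110001111000111 → 0, fb=0
104: 10001100011110001110 → 1, fb=1
105: 00011000111100011101 → 0, fb=1
106: 00110001111000111011 → 0, fb=1
107: 01100011110001110111 → 0, fb=0
108: 11000111100011101110 → 1, fb=1
109: 10001111000111011101 → 1, fb=1
110: 00011110001110111011 → 0, fb=1
111: 00111100011101110111 → 0, fb=1
112: 01111000111011101111 → 0, fb=1
113: 11110001110111011111 → 1, fb=0
114: 11100011101110111110 → 1, fb=1
115: 11000111011101111101 → 1, fb=1

00101001110010101100011001111001110011110101101101111011010110000000101000011001100001011010110101011010100011000111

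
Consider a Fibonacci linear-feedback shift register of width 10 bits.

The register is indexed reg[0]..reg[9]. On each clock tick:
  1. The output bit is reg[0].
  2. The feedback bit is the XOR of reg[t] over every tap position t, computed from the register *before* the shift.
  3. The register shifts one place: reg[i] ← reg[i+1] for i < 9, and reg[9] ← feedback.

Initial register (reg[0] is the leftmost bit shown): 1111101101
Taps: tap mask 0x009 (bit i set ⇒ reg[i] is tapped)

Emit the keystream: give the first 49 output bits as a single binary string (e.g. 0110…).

1111101101001000010000101001010110001110011111110

tick  register→output (feedback)
  0  1111101101→1 (0)
  1  1111011010→1 (0)
  2  1110110100→1 (1)
  3  1101101001→1 (0)
  4  1011010010→1 (0)
  5  0110100100→0 (0)
  6  1101001000→1 (0)
  7  1010010000→1 (1)
  8  0100100001→0 (0)
  9  1001000010→1 (0)
 10  0010000100→0 (0)
 11  0100001000→0 (0)
 12  1000010000→1 (1)
 13  0000100001→0 (0)
 14  0001000010→0 (1)
 15  0010000101→0 (0)
 16  0100001010→0 (0)
 17  1000010100→1 (1)
 18  0000101001→0 (0)
 19  0001010010→0 (1)
 20  0010100101→0 (0)
 21  0101001010→0 (1)
 22  1010010101→1 (1)
 23  0100101011→0 (0)
 24  1001010110→1 (0)
 25  0010101100→0 (0)
 26  0101011000→0 (1)
 27  1010110001→1 (1)
 28  0101100011→0 (1)
 29  1011000111→1 (0)
 30  0110001110→0 (0)
 31  1100011100→1 (1)
 32  1000111001→1 (1)
 33  0001110011→0 (1)
 34  0011100111→0 (1)
 35  0111001111→0 (1)
 36  1110011111→1 (1)
 37  1100111111→1 (1)
 38  1001111111→1 (0)
 39  0011111110→0 (1)
 40  0111111101→0 (1)
 41  1111111011→1 (0)
 42  1111110110→1 (0)
 43  1111101100→1 (0)
 44  1111011000→1 (0)
 45  1110110000→1 (1)
 46  1101100001→1 (0)
 47  1011000010→1 (0)
 48  0110000100→0 (0)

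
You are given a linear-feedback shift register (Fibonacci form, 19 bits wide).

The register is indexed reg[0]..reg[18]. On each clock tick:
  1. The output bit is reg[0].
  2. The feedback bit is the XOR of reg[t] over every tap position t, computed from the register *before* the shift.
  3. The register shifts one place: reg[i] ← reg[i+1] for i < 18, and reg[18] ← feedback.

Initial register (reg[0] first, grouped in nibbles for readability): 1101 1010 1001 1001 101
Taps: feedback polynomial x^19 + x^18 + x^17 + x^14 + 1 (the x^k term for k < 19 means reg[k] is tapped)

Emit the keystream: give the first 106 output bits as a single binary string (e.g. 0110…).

step | reg (before) | out | fb
   0 | 1101101010011001101 | 1 | 0
   1 | 1011010100110011010 | 1 | 1
   2 | 0110101001100110101 | 0 | 0
   3 | 1101010011001101010 | 1 | 0
   4 | 1010100110011010100 | 1 | 0
   5 | 0101001100110101000 | 0 | 0
   6 | 1010011001101010000 | 1 | 0
   7 | 0100110011010100000 | 0 | 0
   8 | 1001100110101000000 | 1 | 1
   9 | 0011001101010000001 | 0 | 1
  10 | 0110011010100000011 | 0 | 0
  11 | 1100110101000000110 | 1 | 0
  12 | 1001101010000001100 | 1 | 1
  13 | 0011010100000011001 | 0 | 0
  14 | 0110101000000110010 | 0 | 0
  15 | 1101010000001100100 | 1 | 1
  16 | 1010100000011001001 | 1 | 0
  17 | 0101000000110010010 | 0 | 0
  18 | 1010000001100100100 | 1 | 1
  19 | 0100000011001001001 | 0 | 1
  20 | 1000000110010010011 | 1 | 0
  21 | 0000001100100100110 | 0 | 1
  22 | 0000011001001001101 | 0 | 1
  23 | 0000110010010011011 | 0 | 1
  24 | 0001100100100110111 | 0 | 1
  25 | 0011001001001101111 | 0 | 0
  26 | 0110010010011011110 | 0 | 0
  27 | 1100100100110111100 | 1 | 0
  28 | 1001001001101111000 | 1 | 0
  29 | 0010010011011110000 | 0 | 1
  30 | 0100100110111100001 | 0 | 1
  31 | 1001001101111000011 | 1 | 1
  32 | 0010011011110000111 | 0 | 0
  33 | 0100110111100001110 | 0 | 1
  34 | 1001101111000011101 | 1 | 1
  35 | 0011011110000111011 | 0 | 1
  36 | 0110111100001110111 | 0 | 1
  37 | 1101111000011101111 | 1 | 1
  38 | 1011110000111011111 | 1 | 0
  39 | 0111100001110111110 | 0 | 0
  40 | 1111000011101111100 | 1 | 0
  41 | 1110000111011111000 | 1 | 0
  42 | 1100001110111110000 | 1 | 0
  43 | 1000011101111100000 | 1 | 1
  44 | 0000111011111000001 | 0 | 1
  45 | 0001110111110000011 | 0 | 0
  46 | 0011101111100000110 | 0 | 1
  47 | 0111011111000001101 | 0 | 1
  48 | 1110111110000011011 | 1 | 0
  49 | 1101111100000110110 | 1 | 1
  50 | 1011111000001101101 | 1 | 0
  51 | 0111110000011011010 | 0 | 0
  52 | 1111100000110110100 | 1 | 0
  53 | 1111000001101101000 | 1 | 1
  54 | 1110000011011010001 | 1 | 1
  55 | 1100000110110100011 | 1 | 1
  56 | 1000001101101000111 | 1 | 1
  57 | 0000011011010001111 | 0 | 0
  58 | 0000110110100011110 | 0 | 0
  59 | 0001101101000111100 | 0 | 1
  60 | 0011011010001111001 | 0 | 0
  61 | 0110110100011110010 | 0 | 0
  62 | 1101101000111100100 | 1 | 1
  63 | 1011010001111001001 | 1 | 0
  64 | 0110100011110010010 | 0 | 0
  65 | 1101000111100100100 | 1 | 1
  66 | 1010001111001001001 | 1 | 0
  67 | 0100011110010010010 | 0 | 0
  68 | 1000111100100100100 | 1 | 1
  69 | 0001111001001001001 | 0 | 1
  70 | 0011110010010010011 | 0 | 1
  71 | 0111100100100100111 | 0 | 0
  72 | 1111001001001001110 | 1 | 0
  73 | 1110010010010011100 | 1 | 0
  74 | 1100100100100111000 | 1 | 0
  75 | 1001001001001110000 | 1 | 0
  76 | 0010010010011100000 | 0 | 0
  77 | 0100100100111000000 | 0 | 0
  78 | 1001001001110000000 | 1 | 1
  79 | 0010010011100000001 | 0 | 1
  80 | 0100100111000000011 | 0 | 0
  81 | 1001001110000000110 | 1 | 0
  82 | 0010011100000001100 | 0 | 0
  83 | 0100111000000011000 | 0 | 1
  84 | 1001110000000110001 | 1 | 1
  85 | 0011100000001100011 | 0 | 0
  86 | 0111000000011000110 | 0 | 1
  87 | 1110000000110001101 | 1 | 0
  88 | 1100000001100011010 | 1 | 1
  89 | 1000000011000110101 | 1 | 1
  90 | 0000000110001101011 | 0 | 0
  91 | 0000001100011010110 | 0 | 0
  92 | 0000011000110101100 | 0 | 0
  93 | 0000110001101011000 | 0 | 1
  94 | 0001100011010110001 | 0 | 0
  95 | 0011000110101100010 | 0 | 1
  96 | 0110001101011000101 | 0 | 1
  97 | 1100011010110001011 | 1 | 1
  98 | 1000110101100010111 | 1 | 0
  99 | 0001101011000101110 | 0 | 1
 100 | 0011010110001011101 | 0 | 0
 101 | 0110101100010111010 | 0 | 0
 102 | 1101011000101110100 | 1 | 0
 103 | 1010110001011101000 | 1 | 1
 104 | 0101100010111010001 | 0 | 0
 105 | 1011000101110100010 | 1 | 0

1101101010011001101010000001100100100110111100001110111110000011011010001111001001001001110000000110001101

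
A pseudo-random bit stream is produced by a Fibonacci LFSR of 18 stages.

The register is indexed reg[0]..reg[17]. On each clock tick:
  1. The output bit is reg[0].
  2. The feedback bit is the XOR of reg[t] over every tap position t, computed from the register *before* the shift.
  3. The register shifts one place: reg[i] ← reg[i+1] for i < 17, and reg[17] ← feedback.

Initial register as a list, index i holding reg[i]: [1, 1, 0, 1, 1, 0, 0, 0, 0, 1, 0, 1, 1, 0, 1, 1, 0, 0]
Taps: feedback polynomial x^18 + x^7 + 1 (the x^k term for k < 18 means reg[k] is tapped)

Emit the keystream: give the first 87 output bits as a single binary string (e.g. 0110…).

110110000101101100111101011100010110000101110000011101100101001011010111110011100100110

step | reg (before) | out | fb
   0 | 110110000101101100 | 1 | 1
   1 | 101100001011011001 | 1 | 1
   2 | 011000010110110011 | 0 | 1
   3 | 110000101101100111 | 1 | 1
   4 | 100001011011001111 | 1 | 0
   5 | 000010110110011110 | 0 | 1
   6 | 000101101100111101 | 0 | 0
   7 | 001011011001111010 | 0 | 1
   8 | 010110110011110101 | 0 | 1
   9 | 101101100111101011 | 1 | 1
  10 | 011011001111010111 | 0 | 0
  11 | 110110011110101110 | 1 | 0
  12 | 101100111101011100 | 1 | 0
  13 | 011001111010111000 | 0 | 1
  14 | 110011110101110001 | 1 | 0
  15 | 100111101011100010 | 1 | 1
  16 | 001111010111000101 | 0 | 1
  17 | 011110101110001011 | 0 | 0
  18 | 111101011100010110 | 1 | 0
  19 | 111010111000101100 | 1 | 0
  20 | 110101110001011000 | 1 | 0
  21 | 101011100010110000 | 1 | 1
  22 | 010111000101100001 | 0 | 0
  23 | 101110001011000010 | 1 | 1
  24 | 011100010110000101 | 0 | 1
  25 | 111000101100001011 | 1 | 1
  26 | 110001011000010111 | 1 | 0
  27 | 100010110000101110 | 1 | 0
  28 | 000101100001011100 | 0 | 0
  29 | 001011000010111000 | 0 | 0
  30 | 010110000101110000 | 0 | 0
  31 | 101100001011100000 | 1 | 1
  32 | 011000010111000001 | 0 | 1
  33 | 110000101110000011 | 1 | 1
  34 | 100001011100000111 | 1 | 0
  35 | 000010111000001110 | 0 | 1
  36 | 000101110000011101 | 0 | 1
  37 | 001011100000111011 | 0 | 0
  38 | 010111000001110110 | 0 | 0
  39 | 101110000011101100 | 1 | 1
  40 | 011100000111011001 | 0 | 0
  41 | 111000001110110010 | 1 | 1
  42 | 110000011101100101 | 1 | 0
  43 | 100000111011001010 | 1 | 0
  44 | 000001110110010100 | 0 | 1
  45 | 000011101100101001 | 0 | 0
  46 | 000111011001010010 | 0 | 1
  47 | 001110110010100101 | 0 | 1
  48 | 011101100101001011 | 0 | 0
  49 | 111011001010010110 | 1 | 1
  50 | 110110010100101101 | 1 | 0
  51 | 101100101001011010 | 1 | 1
  52 | 011001010010110101 | 0 | 1
  53 | 110010100101101011 | 1 | 1
  54 | 100101001011010111 | 1 | 1
  55 | 001010010110101111 | 0 | 1
  56 | 010100101101011111 | 0 | 0
  57 | 101001011010111110 | 1 | 0
  58 | 010010110101111100 | 0 | 1
  59 | 100101101011111001 | 1 | 1
  60 | 001011010111110011 | 0 | 1
  61 | 010110101111100111 | 0 | 0
  62 | 101101011111001110 | 1 | 0
  63 | 011010111110011100 | 0 | 1
  64 | 110101111100111001 | 1 | 0
  65 | 101011111001110010 | 1 | 0
  66 | 010111110011100100 | 0 | 1
  67 | 101111100111001001 | 1 | 1
  68 | 011111001110010011 | 0 | 0
  69 | 111110011100100110 | 1 | 0
  70 | 111100111001001100 | 1 | 0
  71 | 111001110010011000 | 1 | 0
  72 | 110011100100110000 | 1 | 1
  73 | 100111001001100001 | 1 | 1
  74 | 001110010011000011 | 0 | 1
  75 | 011100100110000111 | 0 | 0
  76 | 111001001100001110 | 1 | 1
  77 | 110010011000011101 | 1 | 0
  78 | 100100110000111010 | 1 | 0
  79 | 001001100001110100 | 0 | 0
  80 | 010011000011101000 | 0 | 0
  81 | 100110000111010000 | 1 | 1
  82 | 001100001110100001 | 0 | 0
  83 | 011000011101000010 | 0 | 1
  84 | 110000111010000101 | 1 | 0
  85 | 100001110100001010 | 1 | 0
  86 | 000011101000010100 | 0 | 0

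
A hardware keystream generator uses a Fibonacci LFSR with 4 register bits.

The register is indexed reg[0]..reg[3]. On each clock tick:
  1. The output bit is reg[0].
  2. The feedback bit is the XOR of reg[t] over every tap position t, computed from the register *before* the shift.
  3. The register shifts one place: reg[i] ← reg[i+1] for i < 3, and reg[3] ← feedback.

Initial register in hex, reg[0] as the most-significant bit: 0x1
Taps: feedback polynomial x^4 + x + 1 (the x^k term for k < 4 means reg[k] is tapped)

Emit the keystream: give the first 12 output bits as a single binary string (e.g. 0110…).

tick  register→output (feedback)
  0  0001→0 (0)
  1  0010→0 (0)
  2  0100→0 (1)
  3  1001→1 (1)
  4  0011→0 (0)
  5  0110→0 (1)
  6  1101→1 (0)
  7  1010→1 (1)
  8  0101→0 (1)
  9  1011→1 (1)
 10  0111→0 (1)
 11  1111→1 (0)

000100110101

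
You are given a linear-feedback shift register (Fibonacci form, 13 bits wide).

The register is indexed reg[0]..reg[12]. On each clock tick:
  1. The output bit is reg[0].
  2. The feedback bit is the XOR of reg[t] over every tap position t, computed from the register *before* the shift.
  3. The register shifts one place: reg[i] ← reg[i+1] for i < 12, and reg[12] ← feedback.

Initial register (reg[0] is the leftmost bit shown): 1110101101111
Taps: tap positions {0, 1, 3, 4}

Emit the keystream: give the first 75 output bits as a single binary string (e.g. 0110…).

111010110111111010001100111110011110101011011110001000111000101000000011011

k : reg_k → out_k, fb_k
0: 1110101101111 → 1, fb=1
1: 1101011011111 → 1, fb=1
2: 1010110111111 → 1, fb=0
3: 0101101111110 → 0, fb=1
4: 1011011111101 → 1, fb=0
5: 0110111111010 → 0, fb=0
6: 1101111110100 → 1, fb=0
7: 1011111101000 → 1, fb=1
8: 0111111010001 → 0, fb=1
9: 1111110100011 → 1, fb=0
10: 1111101000110 → 1, fb=0
11: 1111010001100 → 1, fb=1
12: 1110100011001 → 1, fb=1
13: 1101000110011 → 1, fb=1
14: 1010001100111 → 1, fb=1
15: 0100011001111 → 0, fb=1
16: 1000110011111 → 1, fb=0
17: 0001100111110 → 0, fb=0
18: 0011001111100 → 0, fb=1
19: 0110011111001 → 0, fb=1
20: 1100111110011 → 1, fb=1
21: 1001111100111 → 1, fb=1
22: 0011111001111 → 0, fb=0
23: 0111110011110 → 0, fb=1
24: 1111100111101 → 1, fb=0
25: 1111001111010 → 1, fb=1
26: 1110011110101 → 1, fb=0
27: 1100111101010 → 1, fb=1
28: 1001111010101 → 1, fb=1
29: 0011110101011 → 0, fb=0
30: 0111101010110 → 0, fb=1
31: 1111010101101 → 1, fb=1
32: 1110101011011 → 1, fb=1
33: 1101010110111 → 1, fb=1
34: 1010101101111 → 1, fb=0
35: 0101011011110 → 0, fb=0
36: 1010110111100 → 1, fb=0
37: 0101101111000 → 0, fb=1
38: 1011011110001 → 1, fb=0
39: 0110111100010 → 0, fb=0
40: 1101111000100 → 1, fb=0
41: 1011110001000 → 1, fb=1
42: 0111100010001 → 0, fb=1
43: 1111000100011 → 1, fb=1
44: 1110001000111 → 1, fb=0
45: 1100010001110 → 1, fb=0
46: 1000100011100 → 1, fb=0
47: 0001000111000 → 0, fb=1
48: 0010001110001 → 0, fb=0
49: 0100011100010 → 0, fb=1
50: 1000111000101 → 1, fb=0
51: 0001110001010 → 0, fb=0
52: 0011100010100 → 0, fb=0
53: 0111000101000 → 0, fb=0
54: 1110001010000 → 1, fb=0
55: 1100010100000 → 1, fb=0
56: 1000101000000 → 1, fb=0
57: 0001010000000 → 0, fb=1
58: 0010100000001 → 0, fb=1
59: 0101000000011 → 0, fb=0
60: 1010000000110 → 1, fb=1
61: 0100000001101 → 0, fb=1
62: 1000000011011 → 1, fb=1
63: 0000000110111 → 0, fb=0
64: 0000001101110 → 0, fb=0
65: 0000011011100 → 0, fb=0
66: 0000110111000 → 0, fb=1
67: 0001101110001 → 0, fb=0
68: 0011011100010 → 0, fb=1
69: 0110111000101 → 0, fb=0
70: 1101110001010 → 1, fb=0
71: 1011100010100 → 1, fb=1
72: 0111000101001 → 0, fb=0
73: 1110001010010 → 1, fb=0
74: 1100010100100 → 1, fb=0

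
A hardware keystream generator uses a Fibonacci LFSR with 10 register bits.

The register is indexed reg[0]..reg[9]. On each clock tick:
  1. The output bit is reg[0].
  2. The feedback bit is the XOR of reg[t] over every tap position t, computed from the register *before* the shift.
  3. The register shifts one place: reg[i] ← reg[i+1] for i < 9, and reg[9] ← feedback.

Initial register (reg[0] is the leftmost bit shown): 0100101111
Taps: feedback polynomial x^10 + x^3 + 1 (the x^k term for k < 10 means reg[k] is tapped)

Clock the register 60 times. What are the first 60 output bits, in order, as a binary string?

k : reg_k → out_k, fb_k
0: 0100101111 → 0, fb=0
1: 1001011110 → 1, fb=0
2: 0010111100 → 0, fb=0
3: 0101111000 → 0, fb=1
4: 1011110001 → 1, fb=0
5: 0111100010 → 0, fb=1
6: 1111000101 → 1, fb=0
7: 1110001010 → 1, fb=1
8: 1100010101 → 1, fb=1
9: 1000101011 → 1, fb=1
10: 0001010111 → 0, fb=1
11: 0010101111 → 0, fb=0
12: 0101011110 → 0, fb=1
13: 1010111101 → 1, fb=1
14: 0101111011 → 0, fb=1
15: 1011110111 → 1, fb=0
16: 0111101110 → 0, fb=1
17: 1111011101 → 1, fb=0
18: 1110111010 → 1, fb=1
19: 1101110101 → 1, fb=0
20: 1011101010 → 1, fb=0
21: 0111010100 → 0, fb=1
22: 1110101001 → 1, fb=1
23: 1101010011 → 1, fb=0
24: 1010100110 → 1, fb=1
25: 0101001101 → 0, fb=1
26: 1010011011 → 1, fb=1
27: 0100110111 → 0, fb=0
28: 1001101110 → 1, fb=0
29: 0011011100 → 0, fb=1
30: 0110111001 → 0, fb=0
31: 1101110010 → 1, fb=0
32: 1011100100 → 1, fb=0
33: 0111001000 → 0, fb=1
34: 1110010001 → 1, fb=1
35: 1100100011 → 1, fb=1
36: 1001000111 → 1, fb=0
37: 0010001110 → 0, fb=0
38: 0100011100 → 0, fb=0
39: 1000111000 → 1, fb=1
40: 0001110001 → 0, fb=1
41: 0011100011 → 0, fb=1
42: 0111000111 → 0, fb=1
43: 1110001111 → 1, fb=1
44: 1100011111 → 1, fb=1
45: 1000111111 → 1, fb=1
46: 0001111111 → 0, fb=1
47: 0011111111 → 0, fb=1
48: 0111111111 → 0, fb=1
49: 1111111111 → 1, fb=0
50: 1111111110 → 1, fb=0
51: 1111111100 → 1, fb=0
52: 1111111000 → 1, fb=0
53: 1111110000 → 1, fb=0
54: 1111100000 → 1, fb=0
55: 1111000000 → 1, fb=0
56: 1110000000 → 1, fb=1
57: 1100000001 → 1, fb=1
58: 1000000011 → 1, fb=1
59: 0000000111 → 0, fb=0

010010111100010101111011101010011011100100011100011111111110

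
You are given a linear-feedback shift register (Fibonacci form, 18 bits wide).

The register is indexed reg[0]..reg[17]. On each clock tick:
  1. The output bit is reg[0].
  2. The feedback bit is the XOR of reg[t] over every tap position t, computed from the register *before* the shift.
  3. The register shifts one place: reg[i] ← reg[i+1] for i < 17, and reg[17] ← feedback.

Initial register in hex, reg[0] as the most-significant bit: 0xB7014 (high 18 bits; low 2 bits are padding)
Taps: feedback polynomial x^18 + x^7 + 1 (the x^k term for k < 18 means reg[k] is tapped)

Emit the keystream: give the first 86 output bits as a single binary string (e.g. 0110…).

10110111000000010100110111101001111011100100011110110011011001111000000000101001111001

tick  register→output (feedback)
  0  101101110000000101→1 (0)
  1  011011100000001010→0 (0)
  2  110111000000010100→1 (1)
  3  101110000000101001→1 (1)
  4  011100000001010011→0 (0)
  5  111000000010100110→1 (1)
  6  110000000101001101→1 (1)
  7  100000001010011011→1 (1)
  8  000000010100110111→0 (1)
  9  000000101001101111→0 (0)
 10  000001010011011110→0 (1)
 11  000010100110111101→0 (0)
 12  000101001101111010→0 (0)
 13  001010011011110100→0 (1)
 14  010100110111101001→0 (1)
 15  101001101111010011→1 (1)
 16  010011011110100111→0 (1)
 17  100110111101001111→1 (0)
 18  001101111010011110→0 (1)
 19  011011110100111101→0 (1)
 20  110111101001111011→1 (1)
 21  101111010011110111→1 (0)
 22  011110100111101110→0 (0)
 23  111101001111011100→1 (1)
 24  111010011110111001→1 (0)
 25  110100111101110010→1 (0)
 26  101001111011100100→1 (0)
 27  010011110111001000→0 (1)
 28  100111101110010001→1 (1)
 29  001111011100100011→0 (1)
 30  011110111001000111→0 (1)
 31  111101110010001111→1 (0)
 32  111011100100011110→1 (1)
 33  110111001000111101→1 (1)
 34  101110010001111011→1 (0)
 35  011100100011110110→0 (0)
 36  111001000111101100→1 (1)
 37  110010001111011001→1 (1)
 38  100100011110110011→1 (0)
 39  001000111101100110→0 (1)
 40  010001111011001101→0 (1)
 41  100011110110011011→1 (0)
 42  000111101100110110→0 (0)
 43  001111011001101100→0 (1)
 44  011110110011011001→0 (1)
 45  111101100110110011→1 (1)
 46  111011001101100111→1 (1)
 47  110110011011001111→1 (0)
 48  101100110110011110→1 (0)
 49  011001101100111100→0 (0)
 50  110011011001111000→1 (0)
 51  100110110011110000→1 (0)
 52  001101100111100000→0 (0)
 53  011011001111000000→0 (0)
 54  110110011110000000→1 (0)
 55  101100111100000000→1 (0)
 56  011001111000000000→0 (1)
 57  110011110000000001→1 (0)
 58  100111100000000010→1 (1)
 59  001111000000000101→0 (0)
 60  011110000000001010→0 (0)
 61  111100000000010100→1 (1)
 62  111000000000101001→1 (1)
 63  110000000001010011→1 (1)
 64  100000000010100111→1 (1)
 65  000000000101001111→0 (0)
 66  000000001010011110→0 (0)
 67  000000010100111100→0 (1)
 68  000000101001111001→0 (0)
 69  000001010011110010→0 (1)
 70  000010100111100101→0 (0)
 71  000101001111001010→0 (0)
 72  001010011110010100→0 (1)
 73  010100111100101001→0 (1)
 74  101001111001010011→1 (0)
 75  010011110010100110→0 (1)
 76  100111100101001101→1 (1)
 77  001111001010011011→0 (0)
 78  011110010100110110→0 (1)
 79  111100101001101101→1 (1)
 80  111001010011011011→1 (0)
 81  110010100110110110→1 (1)
 82  100101001101101101→1 (1)
 83  001010011011011011→0 (1)
 84  010100110110110111→0 (1)
 85  101001101101101111→1 (1)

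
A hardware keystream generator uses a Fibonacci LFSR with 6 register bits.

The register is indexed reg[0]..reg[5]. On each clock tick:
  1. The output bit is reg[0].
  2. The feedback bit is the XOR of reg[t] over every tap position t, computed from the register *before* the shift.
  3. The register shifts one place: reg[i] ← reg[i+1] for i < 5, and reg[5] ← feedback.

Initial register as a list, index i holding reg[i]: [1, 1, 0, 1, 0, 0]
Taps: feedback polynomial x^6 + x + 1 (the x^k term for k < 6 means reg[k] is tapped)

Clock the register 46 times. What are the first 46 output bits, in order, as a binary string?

k : reg_k → out_k, fb_k
0: 110100 → 1, fb=0
1: 101000 → 1, fb=1
2: 010001 → 0, fb=1
3: 100011 → 1, fb=1
4: 000111 → 0, fb=0
5: 001110 → 0, fb=0
6: 011100 → 0, fb=1
7: 111001 → 1, fb=0
8: 110010 → 1, fb=0
9: 100100 → 1, fb=1
10: 001001 → 0, fb=0
11: 010010 → 0, fb=1
12: 100101 → 1, fb=1
13: 001011 → 0, fb=0
14: 010110 → 0, fb=1
15: 101101 → 1, fb=1
16: 011011 → 0, fb=1
17: 110111 → 1, fb=0
18: 101110 → 1, fb=1
19: 011101 → 0, fb=1
20: 111011 → 1, fb=0
21: 110110 → 1, fb=0
22: 101100 → 1, fb=1
23: 011001 → 0, fb=1
24: 110011 → 1, fb=0
25: 100110 → 1, fb=1
26: 001101 → 0, fb=0
27: 011010 → 0, fb=1
28: 110101 → 1, fb=0
29: 101010 → 1, fb=1
30: 010101 → 0, fb=1
31: 101011 → 1, fb=1
32: 010111 → 0, fb=1
33: 101111 → 1, fb=1
34: 011111 → 0, fb=1
35: 111111 → 1, fb=0
36: 111110 → 1, fb=0
37: 111100 → 1, fb=0
38: 111000 → 1, fb=0
39: 110000 → 1, fb=0
40: 100000 → 1, fb=1
41: 000001 → 0, fb=0
42: 000010 → 0, fb=0
43: 000100 → 0, fb=0
44: 001000 → 0, fb=0
45: 010000 → 0, fb=1

1101000111001001011011101100110101011111100000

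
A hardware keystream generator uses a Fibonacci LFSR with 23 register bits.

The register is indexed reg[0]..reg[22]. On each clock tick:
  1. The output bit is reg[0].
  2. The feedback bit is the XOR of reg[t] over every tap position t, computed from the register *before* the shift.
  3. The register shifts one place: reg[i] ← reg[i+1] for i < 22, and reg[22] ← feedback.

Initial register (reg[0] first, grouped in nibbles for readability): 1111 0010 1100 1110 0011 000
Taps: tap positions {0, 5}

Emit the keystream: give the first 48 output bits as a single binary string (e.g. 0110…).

k : reg_k → out_k, fb_k
0: 11110010110011100011000 → 1, fb=1
1: 11100101100111000110001 → 1, fb=0
2: 11001011001110001100010 → 1, fb=1
3: 10010110011100011000101 → 1, fb=0
4: 00101100111000110001010 → 0, fb=1
5: 01011001110001100010101 → 0, fb=0
6: 10110011100011000101010 → 1, fb=1
7: 01100111000110001010101 → 0, fb=1
8: 11001110001100010101011 → 1, fb=0
9: 10011100011000101010110 → 1, fb=0
10: 00111000110001010101100 → 0, fb=0
11: 01110001100010101011000 → 0, fb=0
12: 11100011000101010110000 → 1, fb=1
13: 11000110001010101100001 → 1, fb=0
14: 10001100010101011000010 → 1, fb=0
15: 00011000101010110000100 → 0, fb=0
16: 00110001010101100001000 → 0, fb=0
17: 01100010101011000010000 → 0, fb=0
18: 11000101010110000100000 → 1, fb=0
19: 10001010101100001000000 → 1, fb=1
20: 00010101011000010000001 → 0, fb=1
21: 00101010110000100000011 → 0, fb=0
22: 01010101100001000000110 → 0, fb=1
23: 10101011000010000001101 → 1, fb=1
24: 01010110000100000011011 → 0, fb=1
25: 10101100001000000110111 → 1, fb=0
26: 01011000010000001101110 → 0, fb=0
27: 10110000100000011011100 → 1, fb=1
28: 01100001000000110111001 → 0, fb=0
29: 11000010000001101110010 → 1, fb=1
30: 10000100000011011100101 → 1, fb=0
31: 00001000000110111001010 → 0, fb=0
32: 00010000001101110010100 → 0, fb=0
33: 00100000011011100101000 → 0, fb=0
34: 01000000110111001010000 → 0, fb=0
35: 10000001101110010100000 → 1, fb=1
36: 00000011011100101000001 → 0, fb=0
37: 00000110111001010000010 → 0, fb=1
38: 00001101110010100000101 → 0, fb=1
39: 00011011100101000001011 → 0, fb=0
40: 00110111001010000010110 → 0, fb=1
41: 01101110010100000101101 → 0, fb=1
42: 11011100101000001011011 → 1, fb=0
43: 10111001010000010110110 → 1, fb=1
44: 01110010100000101101101 → 0, fb=0
45: 11100101000001011011010 → 1, fb=0
46: 11001010000010110110100 → 1, fb=1
47: 10010100000101101101001 → 1, fb=0

111100101100111000110001010101100001000000110111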